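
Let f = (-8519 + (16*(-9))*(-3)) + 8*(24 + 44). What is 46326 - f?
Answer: 53869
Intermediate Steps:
f = -7543 (f = (-8519 - 144*(-3)) + 8*68 = (-8519 + 432) + 544 = -8087 + 544 = -7543)
46326 - f = 46326 - 1*(-7543) = 46326 + 7543 = 53869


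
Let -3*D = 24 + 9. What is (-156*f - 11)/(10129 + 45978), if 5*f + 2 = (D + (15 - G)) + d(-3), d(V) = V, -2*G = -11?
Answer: 959/280535 ≈ 0.0034185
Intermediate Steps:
G = 11/2 (G = -½*(-11) = 11/2 ≈ 5.5000)
D = -11 (D = -(24 + 9)/3 = -⅓*33 = -11)
f = -13/10 (f = -⅖ + ((-11 + (15 - 1*11/2)) - 3)/5 = -⅖ + ((-11 + (15 - 11/2)) - 3)/5 = -⅖ + ((-11 + 19/2) - 3)/5 = -⅖ + (-3/2 - 3)/5 = -⅖ + (⅕)*(-9/2) = -⅖ - 9/10 = -13/10 ≈ -1.3000)
(-156*f - 11)/(10129 + 45978) = (-156*(-13/10) - 11)/(10129 + 45978) = (1014/5 - 11)/56107 = (959/5)*(1/56107) = 959/280535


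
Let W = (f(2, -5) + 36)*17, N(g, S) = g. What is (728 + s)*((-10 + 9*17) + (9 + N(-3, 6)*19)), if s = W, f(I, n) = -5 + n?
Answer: 111150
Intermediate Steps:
W = 442 (W = ((-5 - 5) + 36)*17 = (-10 + 36)*17 = 26*17 = 442)
s = 442
(728 + s)*((-10 + 9*17) + (9 + N(-3, 6)*19)) = (728 + 442)*((-10 + 9*17) + (9 - 3*19)) = 1170*((-10 + 153) + (9 - 57)) = 1170*(143 - 48) = 1170*95 = 111150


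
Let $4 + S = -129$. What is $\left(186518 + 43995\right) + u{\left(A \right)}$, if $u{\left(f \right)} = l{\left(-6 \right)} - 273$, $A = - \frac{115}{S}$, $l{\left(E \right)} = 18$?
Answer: $230258$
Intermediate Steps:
$S = -133$ ($S = -4 - 129 = -133$)
$A = \frac{115}{133}$ ($A = - \frac{115}{-133} = \left(-115\right) \left(- \frac{1}{133}\right) = \frac{115}{133} \approx 0.86466$)
$u{\left(f \right)} = -255$ ($u{\left(f \right)} = 18 - 273 = -255$)
$\left(186518 + 43995\right) + u{\left(A \right)} = \left(186518 + 43995\right) - 255 = 230513 - 255 = 230258$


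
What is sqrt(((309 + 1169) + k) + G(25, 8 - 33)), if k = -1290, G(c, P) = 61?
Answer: sqrt(249) ≈ 15.780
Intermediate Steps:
sqrt(((309 + 1169) + k) + G(25, 8 - 33)) = sqrt(((309 + 1169) - 1290) + 61) = sqrt((1478 - 1290) + 61) = sqrt(188 + 61) = sqrt(249)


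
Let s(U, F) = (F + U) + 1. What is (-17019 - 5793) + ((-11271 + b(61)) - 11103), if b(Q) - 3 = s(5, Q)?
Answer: -45116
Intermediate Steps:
s(U, F) = 1 + F + U
b(Q) = 9 + Q (b(Q) = 3 + (1 + Q + 5) = 3 + (6 + Q) = 9 + Q)
(-17019 - 5793) + ((-11271 + b(61)) - 11103) = (-17019 - 5793) + ((-11271 + (9 + 61)) - 11103) = -22812 + ((-11271 + 70) - 11103) = -22812 + (-11201 - 11103) = -22812 - 22304 = -45116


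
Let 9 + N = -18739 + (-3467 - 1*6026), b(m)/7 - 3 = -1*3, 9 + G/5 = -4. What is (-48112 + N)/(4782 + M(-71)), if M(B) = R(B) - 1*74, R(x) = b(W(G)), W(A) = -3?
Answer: -76353/4708 ≈ -16.218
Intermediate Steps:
G = -65 (G = -45 + 5*(-4) = -45 - 20 = -65)
b(m) = 0 (b(m) = 21 + 7*(-1*3) = 21 + 7*(-3) = 21 - 21 = 0)
R(x) = 0
N = -28241 (N = -9 + (-18739 + (-3467 - 1*6026)) = -9 + (-18739 + (-3467 - 6026)) = -9 + (-18739 - 9493) = -9 - 28232 = -28241)
M(B) = -74 (M(B) = 0 - 1*74 = 0 - 74 = -74)
(-48112 + N)/(4782 + M(-71)) = (-48112 - 28241)/(4782 - 74) = -76353/4708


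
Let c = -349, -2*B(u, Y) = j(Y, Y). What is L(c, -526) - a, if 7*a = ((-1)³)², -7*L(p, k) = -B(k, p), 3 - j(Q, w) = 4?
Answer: -1/14 ≈ -0.071429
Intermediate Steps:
j(Q, w) = -1 (j(Q, w) = 3 - 1*4 = 3 - 4 = -1)
B(u, Y) = ½ (B(u, Y) = -½*(-1) = ½)
L(p, k) = 1/14 (L(p, k) = -(-1)/(7*2) = -⅐*(-½) = 1/14)
a = ⅐ (a = ((-1)³)²/7 = (⅐)*(-1)² = (⅐)*1 = ⅐ ≈ 0.14286)
L(c, -526) - a = 1/14 - 1*⅐ = 1/14 - ⅐ = -1/14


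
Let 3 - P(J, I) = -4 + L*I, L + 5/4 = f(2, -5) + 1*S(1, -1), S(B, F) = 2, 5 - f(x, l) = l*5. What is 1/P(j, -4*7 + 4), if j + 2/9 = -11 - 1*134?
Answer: 1/745 ≈ 0.0013423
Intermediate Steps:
f(x, l) = 5 - 5*l (f(x, l) = 5 - l*5 = 5 - 5*l)
j = -1307/9 (j = -2/9 + (-11 - 1*134) = -2/9 + (-11 - 134) = -2/9 - 145 = -1307/9 ≈ -145.22)
L = 123/4 (L = -5/4 + ((5 - 5*(-5)) + 1*2) = -5/4 + ((5 + 25) + 2) = -5/4 + (30 + 2) = -5/4 + 32 = 123/4 ≈ 30.750)
P(J, I) = 7 - 123*I/4 (P(J, I) = 3 - (-4 + 123*I/4) = 3 + (4 - 123*I/4) = 7 - 123*I/4)
1/P(j, -4*7 + 4) = 1/(7 - 123*(-4*7 + 4)/4) = 1/(7 - 123*(-28 + 4)/4) = 1/(7 - 123/4*(-24)) = 1/(7 + 738) = 1/745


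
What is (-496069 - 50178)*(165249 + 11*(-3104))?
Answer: -71615712935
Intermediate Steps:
(-496069 - 50178)*(165249 + 11*(-3104)) = -546247*(165249 - 34144) = -546247*131105 = -71615712935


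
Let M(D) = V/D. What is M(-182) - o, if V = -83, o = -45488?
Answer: 8278899/182 ≈ 45488.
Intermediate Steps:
M(D) = -83/D
M(-182) - o = -83/(-182) - 1*(-45488) = -83*(-1/182) + 45488 = 83/182 + 45488 = 8278899/182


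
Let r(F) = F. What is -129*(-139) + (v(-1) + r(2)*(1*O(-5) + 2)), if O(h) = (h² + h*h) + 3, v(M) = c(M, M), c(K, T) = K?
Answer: 18040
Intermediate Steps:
v(M) = M
O(h) = 3 + 2*h² (O(h) = (h² + h²) + 3 = 2*h² + 3 = 3 + 2*h²)
-129*(-139) + (v(-1) + r(2)*(1*O(-5) + 2)) = -129*(-139) + (-1 + 2*(1*(3 + 2*(-5)²) + 2)) = 17931 + (-1 + 2*(1*(3 + 2*25) + 2)) = 17931 + (-1 + 2*(1*(3 + 50) + 2)) = 17931 + (-1 + 2*(1*53 + 2)) = 17931 + (-1 + 2*(53 + 2)) = 17931 + (-1 + 2*55) = 17931 + (-1 + 110) = 17931 + 109 = 18040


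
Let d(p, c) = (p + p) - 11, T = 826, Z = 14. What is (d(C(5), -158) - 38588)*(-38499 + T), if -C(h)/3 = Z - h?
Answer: 1456174469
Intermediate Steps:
C(h) = -42 + 3*h (C(h) = -3*(14 - h) = -42 + 3*h)
d(p, c) = -11 + 2*p (d(p, c) = 2*p - 11 = -11 + 2*p)
(d(C(5), -158) - 38588)*(-38499 + T) = ((-11 + 2*(-42 + 3*5)) - 38588)*(-38499 + 826) = ((-11 + 2*(-42 + 15)) - 38588)*(-37673) = ((-11 + 2*(-27)) - 38588)*(-37673) = ((-11 - 54) - 38588)*(-37673) = (-65 - 38588)*(-37673) = -38653*(-37673) = 1456174469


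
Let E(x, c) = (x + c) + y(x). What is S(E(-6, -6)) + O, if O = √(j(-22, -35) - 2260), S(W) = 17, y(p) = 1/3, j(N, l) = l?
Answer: 17 + 3*I*√255 ≈ 17.0 + 47.906*I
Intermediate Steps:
y(p) = ⅓
E(x, c) = ⅓ + c + x (E(x, c) = (x + c) + ⅓ = (c + x) + ⅓ = ⅓ + c + x)
O = 3*I*√255 (O = √(-35 - 2260) = √(-2295) = 3*I*√255 ≈ 47.906*I)
S(E(-6, -6)) + O = 17 + 3*I*√255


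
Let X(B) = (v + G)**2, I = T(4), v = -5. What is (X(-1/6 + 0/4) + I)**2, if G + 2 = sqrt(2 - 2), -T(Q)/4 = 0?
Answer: 2401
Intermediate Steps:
T(Q) = 0 (T(Q) = -4*0 = 0)
I = 0
G = -2 (G = -2 + sqrt(2 - 2) = -2 + sqrt(0) = -2 + 0 = -2)
X(B) = 49 (X(B) = (-5 - 2)**2 = (-7)**2 = 49)
(X(-1/6 + 0/4) + I)**2 = (49 + 0)**2 = 49**2 = 2401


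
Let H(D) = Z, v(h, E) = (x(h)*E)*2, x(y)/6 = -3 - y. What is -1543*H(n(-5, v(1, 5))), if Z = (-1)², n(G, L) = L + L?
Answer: -1543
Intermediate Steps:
x(y) = -18 - 6*y (x(y) = 6*(-3 - y) = -18 - 6*y)
v(h, E) = 2*E*(-18 - 6*h) (v(h, E) = ((-18 - 6*h)*E)*2 = (E*(-18 - 6*h))*2 = 2*E*(-18 - 6*h))
n(G, L) = 2*L
Z = 1
H(D) = 1
-1543*H(n(-5, v(1, 5))) = -1543*1 = -1543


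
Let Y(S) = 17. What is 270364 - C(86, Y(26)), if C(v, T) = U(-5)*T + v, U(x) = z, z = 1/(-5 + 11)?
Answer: 1621651/6 ≈ 2.7028e+5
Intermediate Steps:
z = ⅙ (z = 1/6 = ⅙ ≈ 0.16667)
U(x) = ⅙
C(v, T) = v + T/6 (C(v, T) = T/6 + v = v + T/6)
270364 - C(86, Y(26)) = 270364 - (86 + (⅙)*17) = 270364 - (86 + 17/6) = 270364 - 1*533/6 = 270364 - 533/6 = 1621651/6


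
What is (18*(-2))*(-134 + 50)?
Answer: 3024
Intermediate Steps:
(18*(-2))*(-134 + 50) = -36*(-84) = 3024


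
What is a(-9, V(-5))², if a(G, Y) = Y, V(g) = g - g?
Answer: 0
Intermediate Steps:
V(g) = 0
a(-9, V(-5))² = 0² = 0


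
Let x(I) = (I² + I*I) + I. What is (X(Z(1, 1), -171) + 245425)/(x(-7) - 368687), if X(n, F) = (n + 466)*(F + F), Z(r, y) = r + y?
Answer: -85369/368596 ≈ -0.23161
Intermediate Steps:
X(n, F) = 2*F*(466 + n) (X(n, F) = (466 + n)*(2*F) = 2*F*(466 + n))
x(I) = I + 2*I² (x(I) = (I² + I²) + I = 2*I² + I = I + 2*I²)
(X(Z(1, 1), -171) + 245425)/(x(-7) - 368687) = (2*(-171)*(466 + (1 + 1)) + 245425)/(-7*(1 + 2*(-7)) - 368687) = (2*(-171)*(466 + 2) + 245425)/(-7*(1 - 14) - 368687) = (2*(-171)*468 + 245425)/(-7*(-13) - 368687) = (-160056 + 245425)/(91 - 368687) = 85369/(-368596) = 85369*(-1/368596) = -85369/368596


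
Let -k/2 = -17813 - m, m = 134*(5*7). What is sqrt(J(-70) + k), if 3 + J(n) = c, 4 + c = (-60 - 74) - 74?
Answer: sqrt(44791) ≈ 211.64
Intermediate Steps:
c = -212 (c = -4 + ((-60 - 74) - 74) = -4 + (-134 - 74) = -4 - 208 = -212)
m = 4690 (m = 134*35 = 4690)
J(n) = -215 (J(n) = -3 - 212 = -215)
k = 45006 (k = -2*(-17813 - 1*4690) = -2*(-17813 - 4690) = -2*(-22503) = 45006)
sqrt(J(-70) + k) = sqrt(-215 + 45006) = sqrt(44791)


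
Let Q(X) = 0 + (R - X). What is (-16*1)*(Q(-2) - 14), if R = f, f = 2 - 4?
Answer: 224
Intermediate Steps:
f = -2
R = -2
Q(X) = -2 - X (Q(X) = 0 + (-2 - X) = -2 - X)
(-16*1)*(Q(-2) - 14) = (-16*1)*((-2 - 1*(-2)) - 14) = -16*((-2 + 2) - 14) = -16*(0 - 14) = -16*(-14) = 224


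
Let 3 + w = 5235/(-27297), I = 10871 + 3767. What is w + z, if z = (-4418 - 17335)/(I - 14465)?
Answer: -202954813/1574127 ≈ -128.93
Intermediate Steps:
I = 14638
w = -29042/9099 (w = -3 + 5235/(-27297) = -3 + 5235*(-1/27297) = -3 - 1745/9099 = -29042/9099 ≈ -3.1918)
z = -21753/173 (z = (-4418 - 17335)/(14638 - 14465) = -21753/173 ≈ -125.74)
w + z = -29042/9099 - 21753/173 = -202954813/1574127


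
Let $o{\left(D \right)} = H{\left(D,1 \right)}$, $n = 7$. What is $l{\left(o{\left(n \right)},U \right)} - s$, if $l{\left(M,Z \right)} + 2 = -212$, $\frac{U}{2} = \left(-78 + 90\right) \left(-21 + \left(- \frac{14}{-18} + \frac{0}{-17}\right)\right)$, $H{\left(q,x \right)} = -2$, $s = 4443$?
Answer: $-4657$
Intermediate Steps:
$o{\left(D \right)} = -2$
$U = - \frac{1456}{3}$ ($U = 2 \left(-78 + 90\right) \left(-21 + \left(- \frac{14}{-18} + \frac{0}{-17}\right)\right) = 2 \cdot 12 \left(-21 + \left(\left(-14\right) \left(- \frac{1}{18}\right) + 0 \left(- \frac{1}{17}\right)\right)\right) = 2 \cdot 12 \left(-21 + \left(\frac{7}{9} + 0\right)\right) = 2 \cdot 12 \left(-21 + \frac{7}{9}\right) = 2 \cdot 12 \left(- \frac{182}{9}\right) = 2 \left(- \frac{728}{3}\right) = - \frac{1456}{3} \approx -485.33$)
$l{\left(M,Z \right)} = -214$ ($l{\left(M,Z \right)} = -2 - 212 = -214$)
$l{\left(o{\left(n \right)},U \right)} - s = -214 - 4443 = -4657$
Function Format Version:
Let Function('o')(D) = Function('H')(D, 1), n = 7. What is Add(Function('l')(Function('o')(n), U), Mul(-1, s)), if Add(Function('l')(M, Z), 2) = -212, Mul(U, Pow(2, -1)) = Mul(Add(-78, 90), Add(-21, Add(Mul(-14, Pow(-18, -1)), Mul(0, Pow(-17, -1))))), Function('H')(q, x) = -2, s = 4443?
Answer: -4657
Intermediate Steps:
Function('o')(D) = -2
U = Rational(-1456, 3) (U = Mul(2, Mul(Add(-78, 90), Add(-21, Add(Mul(-14, Pow(-18, -1)), Mul(0, Pow(-17, -1)))))) = Mul(2, Mul(12, Add(-21, Add(Mul(-14, Rational(-1, 18)), Mul(0, Rational(-1, 17)))))) = Mul(2, Mul(12, Add(-21, Add(Rational(7, 9), 0)))) = Mul(2, Mul(12, Add(-21, Rational(7, 9)))) = Mul(2, Mul(12, Rational(-182, 9))) = Mul(2, Rational(-728, 3)) = Rational(-1456, 3) ≈ -485.33)
Function('l')(M, Z) = -214 (Function('l')(M, Z) = Add(-2, -212) = -214)
Add(Function('l')(Function('o')(n), U), Mul(-1, s)) = Add(-214, Mul(-1, 4443)) = Add(-214, -4443) = -4657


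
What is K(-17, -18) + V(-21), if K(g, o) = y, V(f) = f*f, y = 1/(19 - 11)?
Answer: 3529/8 ≈ 441.13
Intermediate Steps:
y = ⅛ (y = 1/8 = ⅛ ≈ 0.12500)
V(f) = f²
K(g, o) = ⅛
K(-17, -18) + V(-21) = ⅛ + (-21)² = ⅛ + 441 = 3529/8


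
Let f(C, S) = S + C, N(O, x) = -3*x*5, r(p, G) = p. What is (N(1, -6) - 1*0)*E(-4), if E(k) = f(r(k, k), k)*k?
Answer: 2880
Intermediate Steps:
N(O, x) = -15*x
f(C, S) = C + S
E(k) = 2*k² (E(k) = (k + k)*k = (2*k)*k = 2*k²)
(N(1, -6) - 1*0)*E(-4) = (-15*(-6) - 1*0)*(2*(-4)²) = (90 + 0)*(2*16) = 90*32 = 2880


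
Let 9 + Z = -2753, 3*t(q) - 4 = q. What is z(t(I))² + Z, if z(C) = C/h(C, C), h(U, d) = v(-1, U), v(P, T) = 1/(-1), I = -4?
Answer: -2762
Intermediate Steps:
t(q) = 4/3 + q/3
Z = -2762 (Z = -9 - 2753 = -2762)
v(P, T) = -1
h(U, d) = -1
z(C) = -C (z(C) = C/(-1) = C*(-1) = -C)
z(t(I))² + Z = (-(4/3 + (⅓)*(-4)))² - 2762 = (-(4/3 - 4/3))² - 2762 = (-1*0)² - 2762 = 0² - 2762 = 0 - 2762 = -2762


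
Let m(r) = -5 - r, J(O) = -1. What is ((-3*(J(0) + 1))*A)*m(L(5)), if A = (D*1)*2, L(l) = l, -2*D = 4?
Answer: 0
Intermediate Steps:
D = -2 (D = -½*4 = -2)
A = -4 (A = -2*1*2 = -2*2 = -4)
((-3*(J(0) + 1))*A)*m(L(5)) = (-3*(-1 + 1)*(-4))*(-5 - 1*5) = (-3*0*(-4))*(-5 - 5) = (0*(-4))*(-10) = 0*(-10) = 0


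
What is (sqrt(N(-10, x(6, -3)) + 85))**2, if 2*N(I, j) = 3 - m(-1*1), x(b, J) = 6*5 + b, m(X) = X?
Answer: 87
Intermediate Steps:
x(b, J) = 30 + b
N(I, j) = 2 (N(I, j) = (3 - (-1))/2 = (3 - 1*(-1))/2 = (3 + 1)/2 = (1/2)*4 = 2)
(sqrt(N(-10, x(6, -3)) + 85))**2 = (sqrt(2 + 85))**2 = (sqrt(87))**2 = 87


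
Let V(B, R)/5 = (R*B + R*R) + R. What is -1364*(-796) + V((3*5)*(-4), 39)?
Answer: 1081844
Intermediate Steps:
V(B, R) = 5*R + 5*R**2 + 5*B*R (V(B, R) = 5*((R*B + R*R) + R) = 5*((B*R + R**2) + R) = 5*((R**2 + B*R) + R) = 5*(R + R**2 + B*R) = 5*R + 5*R**2 + 5*B*R)
-1364*(-796) + V((3*5)*(-4), 39) = -1364*(-796) + 5*39*(1 + (3*5)*(-4) + 39) = 1085744 + 5*39*(1 + 15*(-4) + 39) = 1085744 + 5*39*(1 - 60 + 39) = 1085744 + 5*39*(-20) = 1085744 - 3900 = 1081844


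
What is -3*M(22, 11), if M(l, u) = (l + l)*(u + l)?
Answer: -4356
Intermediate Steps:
M(l, u) = 2*l*(l + u) (M(l, u) = (2*l)*(l + u) = 2*l*(l + u))
-3*M(22, 11) = -6*22*(22 + 11) = -6*22*33 = -3*1452 = -4356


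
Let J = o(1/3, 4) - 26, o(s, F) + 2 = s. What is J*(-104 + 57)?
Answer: 3901/3 ≈ 1300.3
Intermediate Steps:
o(s, F) = -2 + s
J = -83/3 (J = (-2 + 1/3) - 26 = (-2 + ⅓) - 26 = -5/3 - 26 = -83/3 ≈ -27.667)
J*(-104 + 57) = -83*(-104 + 57)/3 = -83/3*(-47) = 3901/3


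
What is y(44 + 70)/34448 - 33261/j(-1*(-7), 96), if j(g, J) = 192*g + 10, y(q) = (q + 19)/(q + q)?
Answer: -6874644829/279855552 ≈ -24.565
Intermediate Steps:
y(q) = (19 + q)/(2*q) (y(q) = (19 + q)/((2*q)) = (19 + q)*(1/(2*q)) = (19 + q)/(2*q))
j(g, J) = 10 + 192*g
y(44 + 70)/34448 - 33261/j(-1*(-7), 96) = ((19 + (44 + 70))/(2*(44 + 70)))/34448 - 33261/(10 + 192*(-1*(-7))) = ((½)*(19 + 114)/114)*(1/34448) - 33261/(10 + 192*7) = ((½)*(1/114)*133)*(1/34448) - 33261/(10 + 1344) = (7/12)*(1/34448) - 33261/1354 = 7/413376 - 33261*1/1354 = 7/413376 - 33261/1354 = -6874644829/279855552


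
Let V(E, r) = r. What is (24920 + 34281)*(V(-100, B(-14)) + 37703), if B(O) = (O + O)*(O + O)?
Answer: 2278468887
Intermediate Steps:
B(O) = 4*O**2 (B(O) = (2*O)*(2*O) = 4*O**2)
(24920 + 34281)*(V(-100, B(-14)) + 37703) = (24920 + 34281)*(4*(-14)**2 + 37703) = 59201*(4*196 + 37703) = 59201*(784 + 37703) = 59201*38487 = 2278468887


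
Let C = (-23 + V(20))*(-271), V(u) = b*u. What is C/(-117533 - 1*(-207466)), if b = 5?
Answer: -20867/89933 ≈ -0.23203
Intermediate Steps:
V(u) = 5*u
C = -20867 (C = (-23 + 5*20)*(-271) = (-23 + 100)*(-271) = 77*(-271) = -20867)
C/(-117533 - 1*(-207466)) = -20867/(-117533 - 1*(-207466)) = -20867/(-117533 + 207466) = -20867/89933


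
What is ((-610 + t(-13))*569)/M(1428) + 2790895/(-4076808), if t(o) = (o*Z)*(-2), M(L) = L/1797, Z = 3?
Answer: -26400595846727/69305736 ≈ -3.8093e+5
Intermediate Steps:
M(L) = L/1797 (M(L) = L*(1/1797) = L/1797)
t(o) = -6*o (t(o) = (o*3)*(-2) = (3*o)*(-2) = -6*o)
((-610 + t(-13))*569)/M(1428) + 2790895/(-4076808) = ((-610 - 6*(-13))*569)/(((1/1797)*1428)) + 2790895/(-4076808) = ((-610 + 78)*569)/(476/599) + 2790895*(-1/4076808) = -532*569*(599/476) - 2790895/4076808 = -302708*599/476 - 2790895/4076808 = -6475789/17 - 2790895/4076808 = -26400595846727/69305736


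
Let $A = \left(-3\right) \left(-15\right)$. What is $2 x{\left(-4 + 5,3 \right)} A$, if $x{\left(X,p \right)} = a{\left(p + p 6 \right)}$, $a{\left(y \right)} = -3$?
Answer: $-270$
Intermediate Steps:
$x{\left(X,p \right)} = -3$
$A = 45$
$2 x{\left(-4 + 5,3 \right)} A = 2 \left(-3\right) 45 = \left(-6\right) 45 = -270$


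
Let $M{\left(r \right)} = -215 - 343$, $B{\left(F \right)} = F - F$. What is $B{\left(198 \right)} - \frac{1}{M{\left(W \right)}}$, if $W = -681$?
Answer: $\frac{1}{558} \approx 0.0017921$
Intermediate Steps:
$B{\left(F \right)} = 0$
$M{\left(r \right)} = -558$ ($M{\left(r \right)} = -215 - 343 = -558$)
$B{\left(198 \right)} - \frac{1}{M{\left(W \right)}} = 0 - \frac{1}{-558} = 0 - - \frac{1}{558} = 0 + \frac{1}{558} = \frac{1}{558}$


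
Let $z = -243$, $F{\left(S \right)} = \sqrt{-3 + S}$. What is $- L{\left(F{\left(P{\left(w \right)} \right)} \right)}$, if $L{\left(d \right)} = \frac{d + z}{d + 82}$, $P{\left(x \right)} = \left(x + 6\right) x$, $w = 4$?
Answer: $\frac{19963}{6687} - \frac{325 \sqrt{37}}{6687} \approx 2.6897$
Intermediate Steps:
$P{\left(x \right)} = x \left(6 + x\right)$ ($P{\left(x \right)} = \left(6 + x\right) x = x \left(6 + x\right)$)
$L{\left(d \right)} = \frac{-243 + d}{82 + d}$ ($L{\left(d \right)} = \frac{d - 243}{d + 82} = \frac{-243 + d}{82 + d}$)
$- L{\left(F{\left(P{\left(w \right)} \right)} \right)} = - \frac{-243 + \sqrt{-3 + 4 \left(6 + 4\right)}}{82 + \sqrt{-3 + 4 \left(6 + 4\right)}} = - \frac{-243 + \sqrt{-3 + 4 \cdot 10}}{82 + \sqrt{-3 + 4 \cdot 10}} = - \frac{-243 + \sqrt{-3 + 40}}{82 + \sqrt{-3 + 40}} = - \frac{-243 + \sqrt{37}}{82 + \sqrt{37}}$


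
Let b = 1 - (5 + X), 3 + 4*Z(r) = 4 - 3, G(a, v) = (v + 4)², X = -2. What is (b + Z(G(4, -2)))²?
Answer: 25/4 ≈ 6.2500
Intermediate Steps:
G(a, v) = (4 + v)²
Z(r) = -½ (Z(r) = -¾ + (4 - 3)/4 = -¾ + (¼)*1 = -¾ + ¼ = -½)
b = -2 (b = 1 - (5 - 2) = 1 - 3 = -2)
(b + Z(G(4, -2)))² = (-2 - ½)² = (-5/2)² = 25/4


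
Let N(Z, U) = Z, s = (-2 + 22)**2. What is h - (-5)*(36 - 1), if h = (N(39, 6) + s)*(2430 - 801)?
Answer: 715306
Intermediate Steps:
s = 400 (s = 20**2 = 400)
h = 715131 (h = (39 + 400)*(2430 - 801) = 439*1629 = 715131)
h - (-5)*(36 - 1) = 715131 - (-5)*(36 - 1) = 715131 - (-5)*35 = 715131 - 1*(-175) = 715131 + 175 = 715306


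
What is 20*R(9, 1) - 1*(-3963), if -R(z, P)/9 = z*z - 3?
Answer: -10077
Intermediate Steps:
R(z, P) = 27 - 9*z² (R(z, P) = -9*(z*z - 3) = -9*(z² - 3) = -9*(-3 + z²) = 27 - 9*z²)
20*R(9, 1) - 1*(-3963) = 20*(27 - 9*9²) - 1*(-3963) = 20*(27 - 9*81) + 3963 = 20*(27 - 729) + 3963 = 20*(-702) + 3963 = -14040 + 3963 = -10077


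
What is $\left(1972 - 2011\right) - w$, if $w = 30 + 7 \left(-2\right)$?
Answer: $-55$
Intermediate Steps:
$w = 16$ ($w = 30 - 14 = 16$)
$\left(1972 - 2011\right) - w = \left(1972 - 2011\right) - 16 = -39 - 16 = -55$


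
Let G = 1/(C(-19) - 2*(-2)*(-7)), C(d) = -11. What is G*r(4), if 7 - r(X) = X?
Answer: -1/13 ≈ -0.076923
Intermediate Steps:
r(X) = 7 - X
G = -1/39 (G = 1/(-11 - 2*(-2)*(-7)) = 1/(-11 + 4*(-7)) = 1/(-11 - 28) = 1/(-39) = -1/39 ≈ -0.025641)
G*r(4) = -(7 - 1*4)/39 = -(7 - 4)/39 = -1/39*3 = -1/13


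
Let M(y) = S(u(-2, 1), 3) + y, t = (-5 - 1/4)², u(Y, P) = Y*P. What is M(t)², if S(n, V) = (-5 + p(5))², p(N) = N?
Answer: 194481/256 ≈ 759.69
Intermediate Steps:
u(Y, P) = P*Y
S(n, V) = 0 (S(n, V) = (-5 + 5)² = 0² = 0)
t = 441/16 (t = (-5 - 1*¼)² = (-5 - ¼)² = (-21/4)² = 441/16 ≈ 27.563)
M(y) = y (M(y) = 0 + y = y)
M(t)² = (441/16)² = 194481/256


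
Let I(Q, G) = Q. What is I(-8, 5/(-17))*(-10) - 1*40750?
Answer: -40670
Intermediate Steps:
I(-8, 5/(-17))*(-10) - 1*40750 = -8*(-10) - 1*40750 = 80 - 40750 = -40670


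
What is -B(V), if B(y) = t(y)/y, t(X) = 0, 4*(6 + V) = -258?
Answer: 0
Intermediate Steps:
V = -141/2 (V = -6 + (1/4)*(-258) = -6 - 129/2 = -141/2 ≈ -70.500)
B(y) = 0 (B(y) = 0/y = 0)
-B(V) = -1*0 = 0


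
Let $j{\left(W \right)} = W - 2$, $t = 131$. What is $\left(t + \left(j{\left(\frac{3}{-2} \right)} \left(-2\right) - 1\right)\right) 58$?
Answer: $7946$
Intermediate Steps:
$j{\left(W \right)} = -2 + W$ ($j{\left(W \right)} = W - 2 = -2 + W$)
$\left(t + \left(j{\left(\frac{3}{-2} \right)} \left(-2\right) - 1\right)\right) 58 = \left(131 - \left(1 - \left(-2 + \frac{3}{-2}\right) \left(-2\right)\right)\right) 58 = \left(131 - \left(1 - \left(-2 + 3 \left(- \frac{1}{2}\right)\right) \left(-2\right)\right)\right) 58 = \left(131 - \left(1 - \left(-2 - \frac{3}{2}\right) \left(-2\right)\right)\right) 58 = \left(131 - -6\right) 58 = \left(131 + \left(7 - 1\right)\right) 58 = \left(131 + 6\right) 58 = 137 \cdot 58 = 7946$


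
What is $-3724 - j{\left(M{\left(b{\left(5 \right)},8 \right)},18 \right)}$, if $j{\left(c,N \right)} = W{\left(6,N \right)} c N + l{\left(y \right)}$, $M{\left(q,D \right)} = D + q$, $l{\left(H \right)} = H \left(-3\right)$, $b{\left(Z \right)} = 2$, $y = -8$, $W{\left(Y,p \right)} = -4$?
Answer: $-3028$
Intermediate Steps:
$l{\left(H \right)} = - 3 H$
$j{\left(c,N \right)} = 24 - 4 N c$ ($j{\left(c,N \right)} = - 4 c N - -24 = - 4 N c + 24 = 24 - 4 N c$)
$-3724 - j{\left(M{\left(b{\left(5 \right)},8 \right)},18 \right)} = -3724 - \left(24 - 72 \left(8 + 2\right)\right) = -3724 - \left(24 - 72 \cdot 10\right) = -3724 - \left(24 - 720\right) = -3724 - -696 = -3724 + 696 = -3028$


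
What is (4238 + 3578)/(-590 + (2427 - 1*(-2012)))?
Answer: 7816/3849 ≈ 2.0307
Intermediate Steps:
(4238 + 3578)/(-590 + (2427 - 1*(-2012))) = 7816/(-590 + (2427 + 2012)) = 7816/(-590 + 4439) = 7816/3849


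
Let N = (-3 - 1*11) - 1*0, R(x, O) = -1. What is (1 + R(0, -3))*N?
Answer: 0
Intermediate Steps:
N = -14 (N = (-3 - 11) + 0 = -14 + 0 = -14)
(1 + R(0, -3))*N = (1 - 1)*(-14) = 0*(-14) = 0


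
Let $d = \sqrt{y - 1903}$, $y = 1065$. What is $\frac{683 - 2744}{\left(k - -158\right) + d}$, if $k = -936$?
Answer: $\frac{801729}{303061} + \frac{2061 i \sqrt{838}}{606122} \approx 2.6454 + 0.098433 i$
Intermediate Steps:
$d = i \sqrt{838}$ ($d = \sqrt{1065 - 1903} = \sqrt{-838} = i \sqrt{838} \approx 28.948 i$)
$\frac{683 - 2744}{\left(k - -158\right) + d} = \frac{683 - 2744}{\left(-936 - -158\right) + i \sqrt{838}} = - \frac{2061}{\left(-936 + 158\right) + i \sqrt{838}} = - \frac{2061}{-778 + i \sqrt{838}}$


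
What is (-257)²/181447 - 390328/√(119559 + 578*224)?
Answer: 66049/181447 - 390328*√249031/249031 ≈ -781.81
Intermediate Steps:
(-257)²/181447 - 390328/√(119559 + 578*224) = 66049*(1/181447) - 390328/√(119559 + 129472) = 66049/181447 - 390328*√249031/249031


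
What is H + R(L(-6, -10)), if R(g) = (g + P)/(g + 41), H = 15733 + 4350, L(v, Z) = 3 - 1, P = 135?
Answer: 863706/43 ≈ 20086.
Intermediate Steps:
L(v, Z) = 2
H = 20083
R(g) = (135 + g)/(41 + g) (R(g) = (g + 135)/(g + 41) = (135 + g)/(41 + g))
H + R(L(-6, -10)) = 20083 + (135 + 2)/(41 + 2) = 20083 + 137/43 = 863706/43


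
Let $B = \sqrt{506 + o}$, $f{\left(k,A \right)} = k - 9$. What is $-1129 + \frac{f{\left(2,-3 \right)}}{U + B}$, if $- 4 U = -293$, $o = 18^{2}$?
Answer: $- \frac{11705515}{10367} + \frac{16 \sqrt{830}}{10367} \approx -1129.1$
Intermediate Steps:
$o = 324$
$U = \frac{293}{4}$ ($U = \left(- \frac{1}{4}\right) \left(-293\right) = \frac{293}{4} \approx 73.25$)
$f{\left(k,A \right)} = -9 + k$
$B = \sqrt{830}$ ($B = \sqrt{506 + 324} = \sqrt{830} \approx 28.81$)
$-1129 + \frac{f{\left(2,-3 \right)}}{U + B} = -1129 + \frac{-9 + 2}{\frac{293}{4} + \sqrt{830}} = -1129 - \frac{7}{\frac{293}{4} + \sqrt{830}}$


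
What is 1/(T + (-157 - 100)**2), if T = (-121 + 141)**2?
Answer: 1/66449 ≈ 1.5049e-5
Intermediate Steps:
T = 400 (T = 20**2 = 400)
1/(T + (-157 - 100)**2) = 1/(400 + (-157 - 100)**2) = 1/(400 + (-257)**2) = 1/(400 + 66049) = 1/66449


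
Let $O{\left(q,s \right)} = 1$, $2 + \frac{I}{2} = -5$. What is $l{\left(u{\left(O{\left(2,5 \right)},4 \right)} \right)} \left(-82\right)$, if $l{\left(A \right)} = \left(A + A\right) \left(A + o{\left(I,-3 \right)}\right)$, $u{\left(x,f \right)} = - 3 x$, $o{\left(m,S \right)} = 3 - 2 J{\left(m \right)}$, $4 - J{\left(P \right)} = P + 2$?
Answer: $-15744$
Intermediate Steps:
$J{\left(P \right)} = 2 - P$ ($J{\left(P \right)} = 4 - \left(P + 2\right) = 4 - \left(2 + P\right) = 2 - P$)
$I = -14$ ($I = -4 + 2 \left(-5\right) = -4 - 10 = -14$)
$o{\left(m,S \right)} = -1 + 2 m$ ($o{\left(m,S \right)} = 3 - 2 \left(2 - m\right) = 3 + \left(-4 + 2 m\right) = -1 + 2 m$)
$l{\left(A \right)} = 2 A \left(-29 + A\right)$ ($l{\left(A \right)} = \left(A + A\right) \left(A + \left(-1 + 2 \left(-14\right)\right)\right) = 2 A \left(A - 29\right) = 2 A \left(-29 + A\right)$)
$l{\left(u{\left(O{\left(2,5 \right)},4 \right)} \right)} \left(-82\right) = 2 \left(\left(-3\right) 1\right) \left(-29 - 3\right) \left(-82\right) = 2 \left(-3\right) \left(-29 - 3\right) \left(-82\right) = 2 \left(-3\right) \left(-32\right) \left(-82\right) = 192 \left(-82\right) = -15744$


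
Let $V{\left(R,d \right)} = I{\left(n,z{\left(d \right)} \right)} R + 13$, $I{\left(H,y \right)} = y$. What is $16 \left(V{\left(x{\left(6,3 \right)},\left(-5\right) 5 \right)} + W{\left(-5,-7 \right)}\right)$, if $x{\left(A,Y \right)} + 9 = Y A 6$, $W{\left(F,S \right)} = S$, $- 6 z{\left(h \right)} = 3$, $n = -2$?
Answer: $-696$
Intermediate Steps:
$z{\left(h \right)} = - \frac{1}{2}$ ($z{\left(h \right)} = \left(- \frac{1}{6}\right) 3 = - \frac{1}{2}$)
$x{\left(A,Y \right)} = -9 + 6 A Y$ ($x{\left(A,Y \right)} = -9 + Y A 6 = -9 + A Y 6 = -9 + 6 A Y$)
$V{\left(R,d \right)} = 13 - \frac{R}{2}$ ($V{\left(R,d \right)} = - \frac{R}{2} + 13 = 13 - \frac{R}{2}$)
$16 \left(V{\left(x{\left(6,3 \right)},\left(-5\right) 5 \right)} + W{\left(-5,-7 \right)}\right) = 16 \left(\left(13 - \frac{-9 + 6 \cdot 6 \cdot 3}{2}\right) - 7\right) = 16 \left(\left(13 - \frac{-9 + 108}{2}\right) - 7\right) = 16 \left(\left(13 - \frac{99}{2}\right) - 7\right) = 16 \left(- \frac{73}{2} - 7\right) = 16 \left(- \frac{87}{2}\right) = -696$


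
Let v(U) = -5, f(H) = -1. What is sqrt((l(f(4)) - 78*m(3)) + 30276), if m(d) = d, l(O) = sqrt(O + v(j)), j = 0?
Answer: sqrt(30042 + I*sqrt(6)) ≈ 173.33 + 0.0071*I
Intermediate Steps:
l(O) = sqrt(-5 + O) (l(O) = sqrt(O - 5) = sqrt(-5 + O))
sqrt((l(f(4)) - 78*m(3)) + 30276) = sqrt((sqrt(-5 - 1) - 78*3) + 30276) = sqrt((sqrt(-6) - 234) + 30276) = sqrt((I*sqrt(6) - 234) + 30276) = sqrt((-234 + I*sqrt(6)) + 30276) = sqrt(30042 + I*sqrt(6))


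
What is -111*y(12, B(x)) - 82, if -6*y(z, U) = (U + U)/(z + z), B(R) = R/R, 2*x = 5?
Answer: -1931/24 ≈ -80.458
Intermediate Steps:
x = 5/2 (x = (½)*5 = 5/2 ≈ 2.5000)
B(R) = 1
y(z, U) = -U/(6*z) (y(z, U) = -(U + U)/(6*(z + z)) = -2*U/(6*(2*z)) = -2*U*1/(2*z)/6 = -U/(6*z))
-111*y(12, B(x)) - 82 = -(-37)/(2*12) - 82 = -111*(-1/72) - 82 = 37/24 - 82 = -1931/24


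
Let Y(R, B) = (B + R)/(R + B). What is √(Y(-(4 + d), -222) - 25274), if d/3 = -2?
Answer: I*√25273 ≈ 158.97*I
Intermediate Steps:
d = -6 (d = 3*(-2) = -6)
Y(R, B) = 1 (Y(R, B) = (B + R)/(B + R) = 1)
√(Y(-(4 + d), -222) - 25274) = √(1 - 25274) = √(-25273) = I*√25273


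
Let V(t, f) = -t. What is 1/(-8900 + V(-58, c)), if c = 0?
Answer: -1/8842 ≈ -0.00011310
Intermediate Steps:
1/(-8900 + V(-58, c)) = 1/(-8900 - 1*(-58)) = 1/(-8900 + 58) = 1/(-8842) = -1/8842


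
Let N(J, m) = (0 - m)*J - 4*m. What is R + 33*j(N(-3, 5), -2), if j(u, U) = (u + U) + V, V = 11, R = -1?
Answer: 131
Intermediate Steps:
N(J, m) = -4*m - J*m (N(J, m) = (-m)*J - 4*m = -J*m - 4*m = -4*m - J*m)
j(u, U) = 11 + U + u (j(u, U) = (u + U) + 11 = (U + u) + 11 = 11 + U + u)
R + 33*j(N(-3, 5), -2) = -1 + 33*(11 - 2 - 1*5*(4 - 3)) = -1 + 33*(11 - 2 - 1*5*1) = -1 + 33*(11 - 2 - 5) = -1 + 33*4 = -1 + 132 = 131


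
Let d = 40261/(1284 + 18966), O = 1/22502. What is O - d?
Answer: -226483193/113916375 ≈ -1.9882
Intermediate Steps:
O = 1/22502 ≈ 4.4441e-5
d = 40261/20250 ≈ 1.9882
O - d = 1/22502 - 1*40261/20250 = 1/22502 - 40261/20250 = -226483193/113916375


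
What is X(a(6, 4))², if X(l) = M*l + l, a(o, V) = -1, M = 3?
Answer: 16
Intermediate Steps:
X(l) = 4*l (X(l) = 3*l + l = 4*l)
X(a(6, 4))² = (4*(-1))² = (-4)² = 16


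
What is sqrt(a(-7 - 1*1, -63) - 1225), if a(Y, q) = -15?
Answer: 2*I*sqrt(310) ≈ 35.214*I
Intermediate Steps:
sqrt(a(-7 - 1*1, -63) - 1225) = sqrt(-15 - 1225) = sqrt(-1240) = 2*I*sqrt(310)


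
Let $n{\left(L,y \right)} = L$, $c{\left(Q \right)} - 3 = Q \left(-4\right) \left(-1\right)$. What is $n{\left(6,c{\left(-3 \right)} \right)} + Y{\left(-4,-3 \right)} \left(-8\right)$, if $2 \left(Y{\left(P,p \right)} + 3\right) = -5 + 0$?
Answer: $50$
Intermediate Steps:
$c{\left(Q \right)} = 3 + 4 Q$ ($c{\left(Q \right)} = 3 + Q \left(-4\right) \left(-1\right) = 3 + - 4 Q \left(-1\right) = 3 + 4 Q$)
$Y{\left(P,p \right)} = - \frac{11}{2}$ ($Y{\left(P,p \right)} = -3 + \frac{-5 + 0}{2} = -3 + \frac{1}{2} \left(-5\right) = -3 - \frac{5}{2} = - \frac{11}{2}$)
$n{\left(6,c{\left(-3 \right)} \right)} + Y{\left(-4,-3 \right)} \left(-8\right) = 6 - -44 = 6 + 44 = 50$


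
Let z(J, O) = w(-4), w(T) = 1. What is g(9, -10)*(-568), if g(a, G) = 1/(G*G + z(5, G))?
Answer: -568/101 ≈ -5.6238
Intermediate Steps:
z(J, O) = 1
g(a, G) = 1/(1 + G²) (g(a, G) = 1/(G*G + 1) = 1/(G² + 1) = 1/(1 + G²))
g(9, -10)*(-568) = -568/(1 + (-10)²) = -568/(1 + 100) = -568/101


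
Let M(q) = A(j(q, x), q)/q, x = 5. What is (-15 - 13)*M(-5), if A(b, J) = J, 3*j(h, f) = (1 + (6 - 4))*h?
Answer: -28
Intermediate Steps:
j(h, f) = h (j(h, f) = ((1 + (6 - 4))*h)/3 = ((1 + 2)*h)/3 = (3*h)/3 = h)
M(q) = 1 (M(q) = q/q = 1)
(-15 - 13)*M(-5) = (-15 - 13)*1 = -28*1 = -28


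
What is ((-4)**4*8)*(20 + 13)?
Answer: 67584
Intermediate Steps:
((-4)**4*8)*(20 + 13) = (256*8)*33 = 2048*33 = 67584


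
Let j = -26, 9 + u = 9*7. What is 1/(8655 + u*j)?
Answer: 1/7251 ≈ 0.00013791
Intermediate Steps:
u = 54 (u = -9 + 9*7 = -9 + 63 = 54)
1/(8655 + u*j) = 1/(8655 + 54*(-26)) = 1/(8655 - 1404) = 1/7251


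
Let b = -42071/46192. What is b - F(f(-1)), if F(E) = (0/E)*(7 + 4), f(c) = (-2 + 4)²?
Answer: -42071/46192 ≈ -0.91079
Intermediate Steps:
f(c) = 4 (f(c) = 2² = 4)
F(E) = 0 (F(E) = 0*11 = 0)
b = -42071/46192 (b = -42071*1/46192 = -42071/46192 ≈ -0.91079)
b - F(f(-1)) = -42071/46192 - 1*0 = -42071/46192 + 0 = -42071/46192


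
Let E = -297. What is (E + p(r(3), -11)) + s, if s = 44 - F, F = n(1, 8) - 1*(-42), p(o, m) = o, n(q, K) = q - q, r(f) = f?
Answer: -292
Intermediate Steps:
n(q, K) = 0
F = 42 (F = 0 - 1*(-42) = 0 + 42 = 42)
s = 2 (s = 44 - 1*42 = 44 - 42 = 2)
(E + p(r(3), -11)) + s = (-297 + 3) + 2 = -294 + 2 = -292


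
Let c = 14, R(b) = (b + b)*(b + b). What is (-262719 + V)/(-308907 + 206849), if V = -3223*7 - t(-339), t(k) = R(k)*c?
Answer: 3360428/51029 ≈ 65.853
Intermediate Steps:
R(b) = 4*b² (R(b) = (2*b)*(2*b) = 4*b²)
t(k) = 56*k² (t(k) = (4*k²)*14 = 56*k²)
V = -6458137 (V = -3223*7 - 56*(-339)² = -22561 - 56*114921 = -22561 - 1*6435576 = -22561 - 6435576 = -6458137)
(-262719 + V)/(-308907 + 206849) = (-262719 - 6458137)/(-308907 + 206849) = -6720856/(-102058) = -6720856*(-1/102058) = 3360428/51029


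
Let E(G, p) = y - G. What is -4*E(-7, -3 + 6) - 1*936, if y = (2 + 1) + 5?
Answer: -996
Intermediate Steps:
y = 8 (y = 3 + 5 = 8)
E(G, p) = 8 - G
-4*E(-7, -3 + 6) - 1*936 = -4*(8 - 1*(-7)) - 1*936 = -4*(8 + 7) - 936 = -4*15 - 936 = -60 - 936 = -996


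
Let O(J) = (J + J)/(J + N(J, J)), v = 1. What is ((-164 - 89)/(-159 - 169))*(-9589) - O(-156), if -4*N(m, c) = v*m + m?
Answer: -2427329/328 ≈ -7400.4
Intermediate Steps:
N(m, c) = -m/2 (N(m, c) = -(1*m + m)/4 = -(m + m)/4 = -m/2)
O(J) = 4 (O(J) = (J + J)/(J - J/2) = (2*J)/((J/2)) = (2*J)*(2/J) = 4)
((-164 - 89)/(-159 - 169))*(-9589) - O(-156) = ((-164 - 89)/(-159 - 169))*(-9589) - 1*4 = -253/(-328)*(-9589) - 4 = -253*(-1/328)*(-9589) - 4 = (253/328)*(-9589) - 4 = -2426017/328 - 4 = -2427329/328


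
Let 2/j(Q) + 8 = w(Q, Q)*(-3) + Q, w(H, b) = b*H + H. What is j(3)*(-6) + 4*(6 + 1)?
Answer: 1160/41 ≈ 28.293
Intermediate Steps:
w(H, b) = H + H*b (w(H, b) = H*b + H = H + H*b)
j(Q) = 2/(-8 + Q - 3*Q*(1 + Q)) (j(Q) = 2/(-8 + ((Q*(1 + Q))*(-3) + Q)) = 2/(-8 + (-3*Q*(1 + Q) + Q)) = 2/(-8 + (Q - 3*Q*(1 + Q))) = 2/(-8 + Q - 3*Q*(1 + Q)))
j(3)*(-6) + 4*(6 + 1) = -2/(8 - 1*3 + 3*3*(1 + 3))*(-6) + 4*(6 + 1) = -2/(8 - 3 + 3*3*4)*(-6) + 4*7 = -2/(8 - 3 + 36)*(-6) + 28 = -2/41*(-6) + 28 = 12/41 + 28 = 1160/41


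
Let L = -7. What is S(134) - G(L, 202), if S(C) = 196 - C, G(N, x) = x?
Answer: -140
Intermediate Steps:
S(134) - G(L, 202) = (196 - 1*134) - 1*202 = (196 - 134) - 202 = 62 - 202 = -140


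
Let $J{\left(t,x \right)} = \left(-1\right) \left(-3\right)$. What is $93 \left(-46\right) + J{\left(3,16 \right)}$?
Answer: $-4275$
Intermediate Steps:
$J{\left(t,x \right)} = 3$
$93 \left(-46\right) + J{\left(3,16 \right)} = 93 \left(-46\right) + 3 = -4278 + 3 = -4275$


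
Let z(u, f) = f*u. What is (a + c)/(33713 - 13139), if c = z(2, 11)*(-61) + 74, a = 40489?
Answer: 39221/20574 ≈ 1.9063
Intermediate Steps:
c = -1268 (c = (11*2)*(-61) + 74 = 22*(-61) + 74 = -1342 + 74 = -1268)
(a + c)/(33713 - 13139) = (40489 - 1268)/(33713 - 13139) = 39221/20574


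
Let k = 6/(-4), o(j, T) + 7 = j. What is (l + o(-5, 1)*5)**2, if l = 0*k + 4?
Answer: 3136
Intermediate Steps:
o(j, T) = -7 + j
k = -3/2 (k = 6*(-1/4) = -3/2 ≈ -1.5000)
l = 4 (l = 0*(-3/2) + 4 = 0 + 4 = 4)
(l + o(-5, 1)*5)**2 = (4 + (-7 - 5)*5)**2 = (4 - 12*5)**2 = (4 - 60)**2 = (-56)**2 = 3136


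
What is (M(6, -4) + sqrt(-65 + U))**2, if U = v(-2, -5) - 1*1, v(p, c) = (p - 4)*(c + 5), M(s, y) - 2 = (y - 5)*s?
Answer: (52 - I*sqrt(66))**2 ≈ 2638.0 - 844.9*I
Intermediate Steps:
M(s, y) = 2 + s*(-5 + y) (M(s, y) = 2 + (y - 5)*s = 2 + (-5 + y)*s = 2 + s*(-5 + y))
v(p, c) = (-4 + p)*(5 + c)
U = -1 (U = (-20 - 4*(-5) + 5*(-2) - 5*(-2)) - 1*1 = (-20 + 20 - 10 + 10) - 1 = 0 - 1 = -1)
(M(6, -4) + sqrt(-65 + U))**2 = ((2 - 5*6 + 6*(-4)) + sqrt(-65 - 1))**2 = ((2 - 30 - 24) + sqrt(-66))**2 = (-52 + I*sqrt(66))**2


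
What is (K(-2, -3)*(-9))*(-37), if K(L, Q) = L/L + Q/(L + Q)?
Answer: 2664/5 ≈ 532.80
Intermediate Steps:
K(L, Q) = 1 + Q/(L + Q)
(K(-2, -3)*(-9))*(-37) = (((-2 + 2*(-3))/(-2 - 3))*(-9))*(-37) = (((-2 - 6)/(-5))*(-9))*(-37) = (-1/5*(-8)*(-9))*(-37) = ((8/5)*(-9))*(-37) = -72/5*(-37) = 2664/5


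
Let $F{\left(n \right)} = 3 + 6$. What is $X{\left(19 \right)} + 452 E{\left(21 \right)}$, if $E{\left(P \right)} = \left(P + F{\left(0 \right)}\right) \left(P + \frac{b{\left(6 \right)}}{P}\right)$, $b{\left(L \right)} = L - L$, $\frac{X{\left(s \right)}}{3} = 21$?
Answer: $284823$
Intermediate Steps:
$X{\left(s \right)} = 63$ ($X{\left(s \right)} = 3 \cdot 21 = 63$)
$F{\left(n \right)} = 9$
$b{\left(L \right)} = 0$
$E{\left(P \right)} = P \left(9 + P\right)$ ($E{\left(P \right)} = \left(P + 9\right) \left(P + \frac{0}{P}\right) = \left(9 + P\right) \left(P + 0\right) = \left(9 + P\right) P = P \left(9 + P\right)$)
$X{\left(19 \right)} + 452 E{\left(21 \right)} = 63 + 452 \cdot 21 \left(9 + 21\right) = 63 + 452 \cdot 21 \cdot 30 = 63 + 452 \cdot 630 = 63 + 284760 = 284823$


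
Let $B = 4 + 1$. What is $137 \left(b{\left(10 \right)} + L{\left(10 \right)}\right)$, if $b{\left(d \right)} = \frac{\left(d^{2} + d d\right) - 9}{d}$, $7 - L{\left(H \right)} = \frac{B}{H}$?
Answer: $\frac{17536}{5} \approx 3507.2$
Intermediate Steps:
$B = 5$
$L{\left(H \right)} = 7 - \frac{5}{H}$
$b{\left(d \right)} = \frac{-9 + 2 d^{2}}{d}$ ($b{\left(d \right)} = \frac{\left(d^{2} + d^{2}\right) - 9}{d} = \frac{2 d^{2} - 9}{d} = \frac{-9 + 2 d^{2}}{d}$)
$137 \left(b{\left(10 \right)} + L{\left(10 \right)}\right) = 137 \left(\left(- \frac{9}{10} + 2 \cdot 10\right) + \left(7 - \frac{5}{10}\right)\right) = 137 \left(\left(\left(-9\right) \frac{1}{10} + 20\right) + \left(7 - \frac{1}{2}\right)\right) = 137 \left(\left(- \frac{9}{10} + 20\right) + \left(7 - \frac{1}{2}\right)\right) = 137 \left(\frac{191}{10} + \frac{13}{2}\right) = 137 \cdot \frac{128}{5} = \frac{17536}{5}$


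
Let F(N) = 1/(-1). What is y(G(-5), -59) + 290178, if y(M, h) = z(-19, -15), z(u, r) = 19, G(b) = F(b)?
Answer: 290197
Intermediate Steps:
F(N) = -1
G(b) = -1
y(M, h) = 19
y(G(-5), -59) + 290178 = 19 + 290178 = 290197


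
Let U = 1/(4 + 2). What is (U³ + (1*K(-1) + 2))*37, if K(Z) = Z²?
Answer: 24013/216 ≈ 111.17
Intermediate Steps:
U = ⅙ (U = 1/6 = ⅙ ≈ 0.16667)
(U³ + (1*K(-1) + 2))*37 = ((⅙)³ + (1*(-1)² + 2))*37 = (1/216 + (1*1 + 2))*37 = (1/216 + (1 + 2))*37 = (1/216 + 3)*37 = (649/216)*37 = 24013/216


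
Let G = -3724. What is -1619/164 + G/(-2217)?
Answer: -2978587/363588 ≈ -8.1922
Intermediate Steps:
-1619/164 + G/(-2217) = -1619/164 - 3724/(-2217) = -1619*1/164 - 3724*(-1/2217) = -1619/164 + 3724/2217 = -2978587/363588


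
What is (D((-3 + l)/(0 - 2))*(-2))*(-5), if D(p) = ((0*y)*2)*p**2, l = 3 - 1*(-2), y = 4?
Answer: 0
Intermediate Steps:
l = 5 (l = 3 + 2 = 5)
D(p) = 0 (D(p) = ((0*4)*2)*p**2 = (0*2)*p**2 = 0*p**2 = 0)
(D((-3 + l)/(0 - 2))*(-2))*(-5) = (0*(-2))*(-5) = 0*(-5) = 0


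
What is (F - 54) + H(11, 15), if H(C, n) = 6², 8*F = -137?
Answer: -281/8 ≈ -35.125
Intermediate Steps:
F = -137/8 (F = (⅛)*(-137) = -137/8 ≈ -17.125)
H(C, n) = 36
(F - 54) + H(11, 15) = (-137/8 - 54) + 36 = -569/8 + 36 = -281/8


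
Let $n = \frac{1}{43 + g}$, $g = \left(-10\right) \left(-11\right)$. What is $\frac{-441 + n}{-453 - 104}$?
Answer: $\frac{67472}{85221} \approx 0.79173$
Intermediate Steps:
$g = 110$
$n = \frac{1}{153}$ ($n = \frac{1}{43 + 110} = \frac{1}{153} \approx 0.0065359$)
$\frac{-441 + n}{-453 - 104} = \frac{-441 + \frac{1}{153}}{-453 - 104} = - \frac{67472}{153 \left(-557\right)} = \left(- \frac{67472}{153}\right) \left(- \frac{1}{557}\right) = \frac{67472}{85221}$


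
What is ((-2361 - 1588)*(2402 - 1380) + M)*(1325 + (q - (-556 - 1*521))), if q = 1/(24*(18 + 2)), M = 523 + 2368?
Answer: -1549958908169/160 ≈ -9.6872e+9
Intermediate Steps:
M = 2891
q = 1/480 (q = 1/(24*20) = 1/480 ≈ 0.0020833)
((-2361 - 1588)*(2402 - 1380) + M)*(1325 + (q - (-556 - 1*521))) = ((-2361 - 1588)*(2402 - 1380) + 2891)*(1325 + (1/480 - (-556 - 1*521))) = (-3949*1022 + 2891)*(1325 + (1/480 - (-556 - 521))) = (-4035878 + 2891)*(1325 + (1/480 - 1*(-1077))) = -4032987*(1325 + (1/480 + 1077)) = -4032987*(1325 + 516961/480) = -4032987*1152961/480 = -1549958908169/160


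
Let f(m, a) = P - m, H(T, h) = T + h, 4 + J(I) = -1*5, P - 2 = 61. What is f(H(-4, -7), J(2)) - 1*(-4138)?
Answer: 4212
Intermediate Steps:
P = 63 (P = 2 + 61 = 63)
J(I) = -9 (J(I) = -4 - 1*5 = -4 - 5 = -9)
f(m, a) = 63 - m
f(H(-4, -7), J(2)) - 1*(-4138) = (63 - (-4 - 7)) - 1*(-4138) = (63 - 1*(-11)) + 4138 = (63 + 11) + 4138 = 74 + 4138 = 4212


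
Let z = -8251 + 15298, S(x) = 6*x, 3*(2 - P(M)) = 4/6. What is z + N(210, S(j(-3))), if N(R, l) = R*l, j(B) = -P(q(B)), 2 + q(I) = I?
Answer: 4807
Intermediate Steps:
q(I) = -2 + I
P(M) = 16/9 (P(M) = 2 - 4/(3*6) = 2 - ⅓*⅔ = 2 - 2/9 = 16/9)
j(B) = -16/9 (j(B) = -1*16/9 = -16/9)
z = 7047
z + N(210, S(j(-3))) = 7047 + 210*(6*(-16/9)) = 7047 + 210*(-32/3) = 7047 - 2240 = 4807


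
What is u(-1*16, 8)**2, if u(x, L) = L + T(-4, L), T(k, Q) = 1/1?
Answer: 81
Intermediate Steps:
T(k, Q) = 1
u(x, L) = 1 + L (u(x, L) = L + 1 = 1 + L)
u(-1*16, 8)**2 = (1 + 8)**2 = 9**2 = 81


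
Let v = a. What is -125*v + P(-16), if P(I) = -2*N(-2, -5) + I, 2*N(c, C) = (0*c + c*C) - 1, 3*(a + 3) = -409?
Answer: 52175/3 ≈ 17392.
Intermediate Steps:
a = -418/3 (a = -3 + (⅓)*(-409) = -3 - 409/3 = -418/3 ≈ -139.33)
v = -418/3 ≈ -139.33
N(c, C) = -½ + C*c/2 (N(c, C) = ((0*c + c*C) - 1)/2 = ((0 + C*c) - 1)/2 = (C*c - 1)/2 = (-1 + C*c)/2 = -½ + C*c/2)
P(I) = -9 + I (P(I) = -2*(-½ + (½)*(-5)*(-2)) + I = -2*(-½ + 5) + I = -2*9/2 + I = -9 + I)
-125*v + P(-16) = -125*(-418/3) + (-9 - 16) = 52250/3 - 25 = 52175/3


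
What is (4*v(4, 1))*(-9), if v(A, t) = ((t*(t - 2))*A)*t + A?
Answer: 0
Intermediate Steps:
v(A, t) = A + A*t²*(-2 + t) (v(A, t) = ((t*(-2 + t))*A)*t + A = (A*t*(-2 + t))*t + A = A*t²*(-2 + t) + A = A + A*t²*(-2 + t))
(4*v(4, 1))*(-9) = (4*(4*(1 + 1³ - 2*1²)))*(-9) = (4*(4*(1 + 1 - 2*1)))*(-9) = (4*(4*(1 + 1 - 2)))*(-9) = (4*(4*0))*(-9) = (4*0)*(-9) = 0*(-9) = 0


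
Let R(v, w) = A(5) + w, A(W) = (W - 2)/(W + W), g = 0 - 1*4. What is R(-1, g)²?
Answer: 1369/100 ≈ 13.690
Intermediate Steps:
g = -4 (g = 0 - 4 = -4)
A(W) = (-2 + W)/(2*W) (A(W) = (-2 + W)/((2*W)) = (-2 + W)*(1/(2*W)) = (-2 + W)/(2*W))
R(v, w) = 3/10 + w (R(v, w) = (½)*(-2 + 5)/5 + w = (½)*(⅕)*3 + w = 3/10 + w)
R(-1, g)² = (3/10 - 4)² = (-37/10)² = 1369/100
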